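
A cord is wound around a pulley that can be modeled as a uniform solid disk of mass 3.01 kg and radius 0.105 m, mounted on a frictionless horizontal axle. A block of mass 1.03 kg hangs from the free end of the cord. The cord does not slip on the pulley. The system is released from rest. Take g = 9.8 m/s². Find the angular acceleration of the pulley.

α ≈ 37.9 rad/s²

I = ½MR² = (1/2)(3.01)(0.105)² = 0.01659 kg·m².
Block: mg − T = ma. Pulley: TR = Iα. No-slip: a = αR, so T = (I/R²)a = 1.505·a.
Then mg = (m + 1.505)a, so a = (1.03)(9.8)/(1.03 + 1.505) = 3.982 m/s².
α = a/R = 3.982/0.105 = 37.92 rad/s².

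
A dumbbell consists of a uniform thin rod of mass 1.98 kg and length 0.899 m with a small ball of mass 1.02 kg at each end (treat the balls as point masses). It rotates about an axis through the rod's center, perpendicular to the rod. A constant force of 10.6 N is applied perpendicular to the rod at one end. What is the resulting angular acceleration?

I_rod = (1/12)ML² = (1/12)(1.98)(0.899)² = 0.1334 kg·m².
I_balls = 2·m·(L/2)² = 2(1.02)(0.4495)² = 0.4122 kg·m².
Total I = 0.5455 kg·m².
τ = F·(L/2) = (10.6)(0.450) = 4.765 N·m.
α = τ/I = 4.765/0.5455 = 8.734 rad/s².

α ≈ 8.73 rad/s²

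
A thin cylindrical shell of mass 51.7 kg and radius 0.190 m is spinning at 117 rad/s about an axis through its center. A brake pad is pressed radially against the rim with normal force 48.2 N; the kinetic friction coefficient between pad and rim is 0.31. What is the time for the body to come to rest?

I = MR² = (51.7)(0.190)² = 1.866 kg·m².
Friction force f = μN = (0.31)(48.2) = 14.94 N at the rim; torque magnitude τ = fR = 2.839 N·m, opposing ω.
|α| = τ/I = 2.839/1.866 = 1.521 rad/s² (deceleration).
0 = ω₀ − |α|t ⇒ t = ω₀/|α| = 117/1.521 = 76.92 s.

t ≈ 76.9 s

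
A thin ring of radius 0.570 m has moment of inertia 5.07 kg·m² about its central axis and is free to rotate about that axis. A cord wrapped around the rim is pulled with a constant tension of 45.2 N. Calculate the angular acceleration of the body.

τ = F R = (45.2)(0.570) = 25.76 N·m.
Newton's second law for rotation, τ = Iα, gives α = τ/I = 25.76/5.070 = 5.082 rad/s².

α ≈ 5.08 rad/s²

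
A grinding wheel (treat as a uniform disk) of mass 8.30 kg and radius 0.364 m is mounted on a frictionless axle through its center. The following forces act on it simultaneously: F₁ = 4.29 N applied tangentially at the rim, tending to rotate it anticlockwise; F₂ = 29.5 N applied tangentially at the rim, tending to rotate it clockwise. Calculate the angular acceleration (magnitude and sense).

α ≈ 16.7 rad/s², clockwise

I = ½MR² = (1/2)(8.30)(0.364)² = 0.5499 kg·m².
Taking anticlockwise as positive: τ₁ = +(4.29)(0.364) = +1.562 N·m; τ₂ = −(29.5)(0.364) = −10.74 N·m.
Net torque τ = -9.176 N·m.
α = τ/I = -9.176/0.5499 = -16.69 rad/s².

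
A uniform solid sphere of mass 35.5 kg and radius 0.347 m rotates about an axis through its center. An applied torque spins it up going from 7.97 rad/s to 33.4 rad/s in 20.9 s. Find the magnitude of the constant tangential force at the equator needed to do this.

I = (2/5)MR² = (2/5)(35.5)(0.347)² = 1.710 kg·m².
α = Δω/Δt = (33.4 − 7.97)/20.9 = 1.217 rad/s².
The required torque is τ = Iα = (1.710)(1.217) = 2.080 N·m.
A tangential force at the equator gives τ = FR, so F = τ/R = 2.080/0.347 = 5.995 N.

F ≈ 6.00 N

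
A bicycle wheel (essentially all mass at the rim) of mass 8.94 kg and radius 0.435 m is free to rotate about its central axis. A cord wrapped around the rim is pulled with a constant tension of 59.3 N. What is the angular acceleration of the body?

I = MR² = (8.94)(0.435)² = 1.692 kg·m².
τ = F R = (59.3)(0.435) = 25.80 N·m.
Newton's second law for rotation, τ = Iα, gives α = τ/I = 25.80/1.692 = 15.25 rad/s².

α ≈ 15.2 rad/s²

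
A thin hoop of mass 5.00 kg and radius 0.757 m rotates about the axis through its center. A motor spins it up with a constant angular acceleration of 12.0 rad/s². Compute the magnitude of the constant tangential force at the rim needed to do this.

I = MR² = (5.00)(0.757)² = 2.865 kg·m².
The required torque is τ = Iα = (2.865)(12.00) = 34.38 N·m.
A tangential force at the rim gives τ = FR, so F = τ/R = 34.38/0.757 = 45.42 N.

F ≈ 45.4 N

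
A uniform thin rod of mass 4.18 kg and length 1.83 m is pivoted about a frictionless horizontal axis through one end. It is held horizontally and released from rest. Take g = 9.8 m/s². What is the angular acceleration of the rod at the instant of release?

α ≈ 8.03 rad/s²

About the pivot, I = (1/3)ML² = (1/3)(4.18)(1.83)² = 4.666 kg·m².
The weight acts at the center, a distance L/2 = 0.9150 m from the pivot; τ = Mg(L/2) = 37.48 N·m.
α = τ/I = 37.48/4.666 = 8.033 rad/s².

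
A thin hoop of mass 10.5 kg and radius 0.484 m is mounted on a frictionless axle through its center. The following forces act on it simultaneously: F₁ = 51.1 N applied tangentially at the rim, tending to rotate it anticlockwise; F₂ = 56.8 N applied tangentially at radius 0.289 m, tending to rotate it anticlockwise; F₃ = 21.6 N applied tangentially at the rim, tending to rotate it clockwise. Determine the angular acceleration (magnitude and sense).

α ≈ 12.5 rad/s², anticlockwise

I = MR² = (10.5)(0.484)² = 2.460 kg·m².
Taking anticlockwise as positive: τ₁ = +(51.1)(0.484) = +24.73 N·m; τ₂ = +(56.8)(0.289) = +16.42 N·m; τ₃ = −(21.6)(0.484) = −10.45 N·m.
Net torque τ = 30.69 N·m.
α = τ/I = 30.69/2.460 = 12.48 rad/s².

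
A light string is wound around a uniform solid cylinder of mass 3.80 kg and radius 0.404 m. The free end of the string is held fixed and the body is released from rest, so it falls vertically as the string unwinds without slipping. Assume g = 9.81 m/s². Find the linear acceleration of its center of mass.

Translation: Mg − T = Ma. Rotation about the center: TR = Iα with I = ½MR².
With a = αR: T = (I/R²)a = (1/2)M a, so Mg = (1 + 0.5000)Ma.
a = g/(1 + 0.5000) = 9.81/1.500 = 6.540 m/s².

a ≈ 6.54 m/s²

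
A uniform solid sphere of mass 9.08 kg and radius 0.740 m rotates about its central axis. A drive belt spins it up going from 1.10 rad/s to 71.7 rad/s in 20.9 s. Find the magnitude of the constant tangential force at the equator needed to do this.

I = (2/5)MR² = (2/5)(9.08)(0.740)² = 1.989 kg·m².
α = Δω/Δt = (71.7 − 1.10)/20.9 = 3.378 rad/s².
The required torque is τ = Iα = (1.989)(3.378) = 6.718 N·m.
A tangential force at the equator gives τ = FR, so F = τ/R = 6.718/0.740 = 9.079 N.

F ≈ 9.08 N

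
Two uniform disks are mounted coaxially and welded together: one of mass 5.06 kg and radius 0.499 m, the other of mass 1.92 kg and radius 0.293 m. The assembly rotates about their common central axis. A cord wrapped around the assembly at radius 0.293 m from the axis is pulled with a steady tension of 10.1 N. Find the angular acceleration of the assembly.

I = ½M₁R₁² + ½M₂R₂² = ½(5.06)(0.499)² + ½(1.92)(0.293)² = 0.7124 kg·m².
τ = F r = (10.1)(0.293) = 2.959 N·m.
α = τ/I = 2.959/0.7124 = 4.154 rad/s².

α ≈ 4.15 rad/s²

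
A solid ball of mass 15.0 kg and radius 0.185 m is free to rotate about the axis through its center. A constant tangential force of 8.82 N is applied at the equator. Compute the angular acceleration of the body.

I = (2/5)MR² = (2/5)(15.0)(0.185)² = 0.2053 kg·m².
τ = F R = (8.82)(0.185) = 1.632 N·m.
From τ = Iα: α = 1.632/0.2053 = 7.946 rad/s².

α ≈ 7.95 rad/s²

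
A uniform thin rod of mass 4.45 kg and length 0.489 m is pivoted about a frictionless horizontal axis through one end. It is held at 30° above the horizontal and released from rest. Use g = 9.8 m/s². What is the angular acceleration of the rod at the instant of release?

About the pivot, I = (1/3)ML² = (1/3)(4.45)(0.489)² = 0.3547 kg·m².
The weight acts at the center, a distance L/2 = 0.2445 m from the pivot; τ = Mg(L/2) cos 30° = 9.234 N·m.
α = τ/I = 9.234/0.3547 = 26.03 rad/s².

α ≈ 26.0 rad/s²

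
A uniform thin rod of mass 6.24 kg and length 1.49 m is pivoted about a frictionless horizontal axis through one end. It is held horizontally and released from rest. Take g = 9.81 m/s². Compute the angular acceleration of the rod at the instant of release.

α ≈ 9.88 rad/s²

About the pivot, I = (1/3)ML² = (1/3)(6.24)(1.49)² = 4.618 kg·m².
The weight acts at the center, a distance L/2 = 0.7450 m from the pivot; τ = Mg(L/2) = 45.60 N·m.
α = τ/I = 45.60/4.618 = 9.876 rad/s².
(Equivalently α = (3g/(2L)) = 9.876 rad/s².)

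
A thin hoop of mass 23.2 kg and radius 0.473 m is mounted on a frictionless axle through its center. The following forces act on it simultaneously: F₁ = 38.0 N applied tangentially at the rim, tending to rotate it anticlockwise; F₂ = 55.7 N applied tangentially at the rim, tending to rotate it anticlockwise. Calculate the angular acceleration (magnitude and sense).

I = MR² = (23.2)(0.473)² = 5.191 kg·m².
Taking anticlockwise as positive: τ₁ = +(38.0)(0.473) = +17.97 N·m; τ₂ = +(55.7)(0.473) = +26.35 N·m.
Net torque τ = 44.32 N·m.
α = τ/I = 44.32/5.191 = 8.539 rad/s².

α ≈ 8.54 rad/s², anticlockwise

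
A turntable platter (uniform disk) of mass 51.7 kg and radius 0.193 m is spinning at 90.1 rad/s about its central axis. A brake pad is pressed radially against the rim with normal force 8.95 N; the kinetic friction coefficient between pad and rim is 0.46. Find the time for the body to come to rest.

I = ½MR² = (1/2)(51.7)(0.193)² = 0.9629 kg·m².
Friction force f = μN = (0.46)(8.95) = 4.117 N at the rim; torque magnitude τ = fR = 0.7946 N·m, opposing ω.
|α| = τ/I = 0.7946/0.9629 = 0.8252 rad/s² (deceleration).
0 = ω₀ − |α|t ⇒ t = ω₀/|α| = 90.1/0.8252 = 109.2 s.

t ≈ 109 s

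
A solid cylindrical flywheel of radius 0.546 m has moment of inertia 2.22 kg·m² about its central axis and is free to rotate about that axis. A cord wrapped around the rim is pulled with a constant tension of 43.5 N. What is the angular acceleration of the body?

α ≈ 10.7 rad/s²

τ = F R = (43.5)(0.546) = 23.75 N·m.
From τ = Iα: α = 23.75/2.220 = 10.70 rad/s².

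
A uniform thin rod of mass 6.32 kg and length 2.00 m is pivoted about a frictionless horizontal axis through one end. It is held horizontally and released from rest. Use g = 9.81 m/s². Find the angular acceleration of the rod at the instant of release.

α ≈ 7.36 rad/s²

About the pivot, I = (1/3)ML² = (1/3)(6.32)(2.00)² = 8.427 kg·m².
The weight acts at the center, a distance L/2 = 1.000 m from the pivot; τ = Mg(L/2) = 62.00 N·m.
α = τ/I = 62.00/8.427 = 7.358 rad/s².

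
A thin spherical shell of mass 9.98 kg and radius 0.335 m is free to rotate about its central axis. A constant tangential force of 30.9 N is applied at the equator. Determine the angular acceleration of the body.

I = (2/3)MR² = (2/3)(9.98)(0.335)² = 0.7467 kg·m².
τ = F R = (30.9)(0.335) = 10.35 N·m.
From τ = Iα: α = 10.35/0.7467 = 13.86 rad/s².

α ≈ 13.9 rad/s²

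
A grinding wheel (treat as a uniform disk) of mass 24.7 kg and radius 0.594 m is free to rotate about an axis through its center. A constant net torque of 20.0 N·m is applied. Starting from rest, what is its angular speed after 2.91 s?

ω ≈ 13.4 rad/s

I = ½MR² = (1/2)(24.7)(0.594)² = 4.358 kg·m².
α = τ/I = 20.0/4.358 = 4.590 rad/s².
ω = ω₀ + αt = 0 + (4.590)(2.91) = 13.36 rad/s.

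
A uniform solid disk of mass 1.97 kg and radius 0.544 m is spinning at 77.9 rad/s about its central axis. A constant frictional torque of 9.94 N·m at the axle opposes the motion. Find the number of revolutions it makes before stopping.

I = ½MR² = (1/2)(1.97)(0.544)² = 0.2915 kg·m².
The net torque has magnitude 9.94 N·m, opposing ω.
|α| = τ/I = 9.940/0.2915 = 34.10 rad/s² (deceleration).
ω² = ω₀² − 2|α|θ with ω = 0 ⇒ θ = ω₀²/(2|α|) = 88.98 rad = 14.16 rev.

≈ 14.2 revolutions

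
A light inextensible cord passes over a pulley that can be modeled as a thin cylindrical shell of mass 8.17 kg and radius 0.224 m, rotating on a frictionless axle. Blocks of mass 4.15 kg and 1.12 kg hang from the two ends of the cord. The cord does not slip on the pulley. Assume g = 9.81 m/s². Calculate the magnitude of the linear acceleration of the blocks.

I = MR² = (8.17)(0.224)² = 0.4099 kg·m².
Heavier block: m₁g − T₁ = m₁a. Lighter block: T₂ − m₂g = m₂a.
Pulley: (T₁ − T₂)R = Iα = I(a/R), so T₁ − T₂ = (I/R²)a = 1·M_p a = 8.170·a.
Adding the three: (m₁ − m₂)g = (m₁ + m₂ + 8.170)a, so a = (4.15 − 1.12)(9.81)/(4.15 + 1.12 + 8.170) = 2.212 m/s².

a ≈ 2.21 m/s²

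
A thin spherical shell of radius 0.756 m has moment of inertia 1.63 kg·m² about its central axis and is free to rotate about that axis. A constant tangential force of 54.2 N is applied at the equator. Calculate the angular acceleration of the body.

τ = F R = (54.2)(0.756) = 40.98 N·m.
From τ = Iα: α = 40.98/1.630 = 25.14 rad/s².

α ≈ 25.1 rad/s²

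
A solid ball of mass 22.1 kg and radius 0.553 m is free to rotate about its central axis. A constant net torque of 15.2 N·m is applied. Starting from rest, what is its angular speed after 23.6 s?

I = (2/5)MR² = (2/5)(22.1)(0.553)² = 2.703 kg·m².
α = τ/I = 15.2/2.703 = 5.623 rad/s².
ω = ω₀ + αt = 0 + (5.623)(23.6) = 132.7 rad/s.

ω ≈ 133 rad/s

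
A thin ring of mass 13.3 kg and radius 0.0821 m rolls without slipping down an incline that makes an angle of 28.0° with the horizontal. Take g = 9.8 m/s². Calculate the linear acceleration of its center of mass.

a ≈ 2.30 m/s²

Translation along the incline: Mg sinθ − f = Ma.
Rotation about the center: fR = Iα with I = MR². No-slip gives a = αR, so f = (I/R²)a = M a.
Substituting: Mg sinθ = (1 + 1.000)Ma, so a = g sinθ/(1 + 1.000) = (9.8) sin 28.0° / 2.000 = 2.300 m/s².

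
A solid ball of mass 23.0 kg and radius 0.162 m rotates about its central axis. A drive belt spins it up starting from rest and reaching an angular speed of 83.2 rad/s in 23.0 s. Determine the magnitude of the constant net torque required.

I = (2/5)MR² = (2/5)(23.0)(0.162)² = 0.2414 kg·m².
α = Δω/Δt = (83.2 − 0)/23.0 = 3.617 rad/s².
τ = Iα = (0.2414)(3.617) = 0.8734 N·m.

τ ≈ 0.873 N·m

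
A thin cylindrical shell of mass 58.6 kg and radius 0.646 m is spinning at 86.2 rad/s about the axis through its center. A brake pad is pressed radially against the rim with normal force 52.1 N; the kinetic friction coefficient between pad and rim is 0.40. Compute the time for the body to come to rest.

I = MR² = (58.6)(0.646)² = 24.45 kg·m².
Friction force f = μN = (0.40)(52.1) = 20.84 N at the rim; torque magnitude τ = fR = 13.46 N·m, opposing ω.
|α| = τ/I = 13.46/24.45 = 0.5505 rad/s² (deceleration).
0 = ω₀ − |α|t ⇒ t = ω₀/|α| = 86.2/0.5505 = 156.6 s.

t ≈ 157 s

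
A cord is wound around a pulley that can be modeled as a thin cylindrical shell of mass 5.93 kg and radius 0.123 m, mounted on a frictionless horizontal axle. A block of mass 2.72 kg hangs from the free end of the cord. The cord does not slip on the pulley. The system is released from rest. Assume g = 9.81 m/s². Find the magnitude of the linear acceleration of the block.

I = MR² = (5.93)(0.123)² = 0.08971 kg·m².
Block: mg − T = ma. Pulley: TR = Iα. No-slip: a = αR, so T = (I/R²)a = 5.930·a.
Then mg = (m + 5.930)a, so a = (2.72)(9.81)/(2.72 + 5.930) = 3.085 m/s².

a ≈ 3.08 m/s²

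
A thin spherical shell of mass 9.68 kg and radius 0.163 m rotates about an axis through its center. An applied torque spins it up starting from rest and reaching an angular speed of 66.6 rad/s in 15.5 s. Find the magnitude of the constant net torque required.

τ ≈ 0.737 N·m

I = (2/3)MR² = (2/3)(9.68)(0.163)² = 0.1715 kg·m².
α = Δω/Δt = (66.6 − 0)/15.5 = 4.297 rad/s².
τ = Iα = (0.1715)(4.297) = 0.7367 N·m.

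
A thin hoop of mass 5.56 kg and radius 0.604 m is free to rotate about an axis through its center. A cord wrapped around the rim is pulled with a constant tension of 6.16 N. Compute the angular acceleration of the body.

α ≈ 1.83 rad/s²

I = MR² = (5.56)(0.604)² = 2.028 kg·m².
τ = F R = (6.16)(0.604) = 3.721 N·m.
From τ = Iα: α = 3.721/2.028 = 1.834 rad/s².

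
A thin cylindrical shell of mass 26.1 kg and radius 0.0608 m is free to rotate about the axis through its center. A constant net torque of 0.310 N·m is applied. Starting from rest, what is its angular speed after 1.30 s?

I = MR² = (26.1)(0.0608)² = 0.09648 kg·m².
α = τ/I = 0.310/0.09648 = 3.213 rad/s².
ω = ω₀ + αt = 0 + (3.213)(1.30) = 4.177 rad/s.

ω ≈ 4.18 rad/s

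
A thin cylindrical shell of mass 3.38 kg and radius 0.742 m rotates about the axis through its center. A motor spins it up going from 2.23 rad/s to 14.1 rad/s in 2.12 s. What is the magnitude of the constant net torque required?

τ ≈ 10.4 N·m

I = MR² = (3.38)(0.742)² = 1.861 kg·m².
α = Δω/Δt = (14.1 − 2.23)/2.12 = 5.599 rad/s².
τ = Iα = (1.861)(5.599) = 10.42 N·m.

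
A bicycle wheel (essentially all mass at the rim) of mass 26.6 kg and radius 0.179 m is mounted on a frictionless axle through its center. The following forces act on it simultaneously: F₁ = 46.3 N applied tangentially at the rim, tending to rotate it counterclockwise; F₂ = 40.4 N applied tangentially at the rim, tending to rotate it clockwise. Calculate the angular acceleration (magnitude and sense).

α ≈ 1.24 rad/s², counterclockwise

I = MR² = (26.6)(0.179)² = 0.8523 kg·m².
Taking counterclockwise as positive: τ₁ = +(46.3)(0.179) = +8.288 N·m; τ₂ = −(40.4)(0.179) = −7.232 N·m.
Net torque τ = 1.056 N·m.
α = τ/I = 1.056/0.8523 = 1.239 rad/s².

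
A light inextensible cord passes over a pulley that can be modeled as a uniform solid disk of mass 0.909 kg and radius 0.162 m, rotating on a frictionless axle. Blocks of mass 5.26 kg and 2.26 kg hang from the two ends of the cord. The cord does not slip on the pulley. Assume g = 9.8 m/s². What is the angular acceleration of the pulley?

I = ½MR² = (1/2)(0.909)(0.162)² = 0.01193 kg·m².
Heavier block: m₁g − T₁ = m₁a. Lighter block: T₂ − m₂g = m₂a.
Pulley: (T₁ − T₂)R = Iα = I(a/R), so T₁ − T₂ = (I/R²)a = (1/2)M_p a = 0.4545·a.
Adding the three: (m₁ − m₂)g = (m₁ + m₂ + 0.4545)a, so a = (5.26 − 2.26)(9.8)/(5.26 + 2.26 + 0.4545) = 3.687 m/s².
α = a/R = 3.687/0.162 = 22.76 rad/s².

α ≈ 22.8 rad/s²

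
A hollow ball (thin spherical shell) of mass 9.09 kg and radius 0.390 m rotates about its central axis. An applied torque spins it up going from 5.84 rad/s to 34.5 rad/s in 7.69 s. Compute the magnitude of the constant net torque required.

τ ≈ 3.44 N·m

I = (2/3)MR² = (2/3)(9.09)(0.390)² = 0.9217 kg·m².
α = Δω/Δt = (34.5 − 5.84)/7.69 = 3.727 rad/s².
τ = Iα = (0.9217)(3.727) = 3.435 N·m.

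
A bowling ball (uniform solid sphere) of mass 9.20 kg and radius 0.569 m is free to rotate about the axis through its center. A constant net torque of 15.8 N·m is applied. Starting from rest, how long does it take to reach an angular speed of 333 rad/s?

t ≈ 25.1 s

I = (2/5)MR² = (2/5)(9.20)(0.569)² = 1.191 kg·m².
α = τ/I = 15.8/1.191 = 13.26 rad/s².
ω = αt ⇒ t = ω/α = 333/13.26 = 25.11 s.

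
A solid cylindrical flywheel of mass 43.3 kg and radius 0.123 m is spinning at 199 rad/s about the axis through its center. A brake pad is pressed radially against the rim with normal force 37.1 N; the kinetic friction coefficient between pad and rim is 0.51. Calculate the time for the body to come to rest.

I = ½MR² = (1/2)(43.3)(0.123)² = 0.3275 kg·m².
Friction force f = μN = (0.51)(37.1) = 18.92 N at the rim; torque magnitude τ = fR = 2.327 N·m, opposing ω.
|α| = τ/I = 2.327/0.3275 = 7.105 rad/s² (deceleration).
0 = ω₀ − |α|t ⇒ t = ω₀/|α| = 199/7.105 = 28.01 s.

t ≈ 28.0 s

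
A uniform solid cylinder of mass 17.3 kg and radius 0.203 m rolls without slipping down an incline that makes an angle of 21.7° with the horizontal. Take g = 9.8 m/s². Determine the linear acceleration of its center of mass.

a ≈ 2.42 m/s²

Translation along the incline: Mg sinθ − f = Ma.
Rotation about the center: fR = Iα with I = ½MR². No-slip gives a = αR, so f = (I/R²)a = (1/2)M a.
Substituting: Mg sinθ = (1 + 0.5000)Ma, so a = g sinθ/(1 + 0.5000) = (9.8) sin 21.7° / 1.500 = 2.416 m/s².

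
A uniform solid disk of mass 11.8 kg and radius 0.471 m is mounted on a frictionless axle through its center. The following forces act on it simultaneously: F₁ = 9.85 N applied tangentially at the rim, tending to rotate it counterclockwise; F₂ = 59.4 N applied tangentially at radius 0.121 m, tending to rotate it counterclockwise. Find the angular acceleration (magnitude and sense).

I = ½MR² = (1/2)(11.8)(0.471)² = 1.309 kg·m².
Taking counterclockwise as positive: τ₁ = +(9.85)(0.471) = +4.639 N·m; τ₂ = +(59.4)(0.121) = +7.187 N·m.
Net torque τ = 11.83 N·m.
α = τ/I = 11.83/1.309 = 9.036 rad/s².

α ≈ 9.04 rad/s², counterclockwise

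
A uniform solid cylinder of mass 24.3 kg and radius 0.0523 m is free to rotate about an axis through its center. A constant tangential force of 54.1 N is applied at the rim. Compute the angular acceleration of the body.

α ≈ 85.1 rad/s²

I = ½MR² = (1/2)(24.3)(0.0523)² = 0.03323 kg·m².
τ = F R = (54.1)(0.0523) = 2.829 N·m.
Newton's second law for rotation, τ = Iα, gives α = τ/I = 2.829/0.03323 = 85.14 rad/s².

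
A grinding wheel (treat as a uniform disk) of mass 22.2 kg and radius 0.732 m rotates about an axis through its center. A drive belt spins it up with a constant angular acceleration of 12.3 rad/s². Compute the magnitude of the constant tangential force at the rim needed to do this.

F ≈ 99.9 N

I = ½MR² = (1/2)(22.2)(0.732)² = 5.948 kg·m².
The required torque is τ = Iα = (5.948)(12.30) = 73.16 N·m.
A tangential force at the rim gives τ = FR, so F = τ/R = 73.16/0.732 = 99.94 N.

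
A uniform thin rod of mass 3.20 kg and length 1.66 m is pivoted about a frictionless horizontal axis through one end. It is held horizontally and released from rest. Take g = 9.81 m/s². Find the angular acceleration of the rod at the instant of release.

About the pivot, I = (1/3)ML² = (1/3)(3.20)(1.66)² = 2.939 kg·m².
The weight acts at the center, a distance L/2 = 0.8300 m from the pivot; τ = Mg(L/2) = 26.06 N·m.
α = τ/I = 26.06/2.939 = 8.864 rad/s².

α ≈ 8.86 rad/s²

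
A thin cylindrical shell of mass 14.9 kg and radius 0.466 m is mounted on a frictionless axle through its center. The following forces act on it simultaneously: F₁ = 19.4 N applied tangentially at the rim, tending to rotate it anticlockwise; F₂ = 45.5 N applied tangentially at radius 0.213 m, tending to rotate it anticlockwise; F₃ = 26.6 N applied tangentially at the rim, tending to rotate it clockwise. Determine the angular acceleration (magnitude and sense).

α ≈ 1.96 rad/s², anticlockwise

I = MR² = (14.9)(0.466)² = 3.236 kg·m².
Taking anticlockwise as positive: τ₁ = +(19.4)(0.466) = +9.040 N·m; τ₂ = +(45.5)(0.213) = +9.691 N·m; τ₃ = −(26.6)(0.466) = −12.40 N·m.
Net torque τ = 6.336 N·m.
α = τ/I = 6.336/3.236 = 1.958 rad/s².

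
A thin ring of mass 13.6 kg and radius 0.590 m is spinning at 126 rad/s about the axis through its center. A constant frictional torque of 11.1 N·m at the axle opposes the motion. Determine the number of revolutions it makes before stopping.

I = MR² = (13.6)(0.590)² = 4.734 kg·m².
The net torque has magnitude 11.1 N·m, opposing ω.
|α| = τ/I = 11.10/4.734 = 2.345 rad/s² (deceleration).
ω² = ω₀² − 2|α|θ with ω = 0 ⇒ θ = ω₀²/(2|α|) = 3386 rad = 538.8 rev.

≈ 539 revolutions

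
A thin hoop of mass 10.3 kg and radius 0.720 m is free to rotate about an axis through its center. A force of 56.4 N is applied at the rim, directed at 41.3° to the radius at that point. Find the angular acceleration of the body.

α ≈ 5.02 rad/s²

I = MR² = (10.3)(0.720)² = 5.340 kg·m².
Only the tangential component produces torque: τ = F R sinθ = (56.4)(0.720) sin 41.3° = 26.80 N·m.
Newton's second law for rotation, τ = Iα, gives α = τ/I = 26.80/5.340 = 5.019 rad/s².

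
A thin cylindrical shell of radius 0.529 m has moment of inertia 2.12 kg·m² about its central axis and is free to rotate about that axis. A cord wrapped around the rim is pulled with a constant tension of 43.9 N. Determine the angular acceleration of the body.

α ≈ 11.0 rad/s²

τ = F R = (43.9)(0.529) = 23.22 N·m.
Newton's second law for rotation, τ = Iα, gives α = τ/I = 23.22/2.120 = 10.95 rad/s².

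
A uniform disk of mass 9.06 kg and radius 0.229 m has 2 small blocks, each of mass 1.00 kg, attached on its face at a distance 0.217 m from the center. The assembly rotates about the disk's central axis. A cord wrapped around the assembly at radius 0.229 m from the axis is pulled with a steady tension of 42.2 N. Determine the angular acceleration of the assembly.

α ≈ 29.1 rad/s²

I_disk = ½MR² = ½(9.06)(0.229)² = 0.2376 kg·m².
I_blocks = 2·m·r² = 2(1.00)(0.217)² = 0.09418 kg·m².
Total I = 0.3317 kg·m².
τ = F r = (42.2)(0.229) = 9.664 N·m.
α = τ/I = 9.664/0.3317 = 29.13 rad/s².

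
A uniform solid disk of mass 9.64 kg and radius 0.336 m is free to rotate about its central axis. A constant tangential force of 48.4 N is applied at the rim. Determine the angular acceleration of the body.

I = ½MR² = (1/2)(9.64)(0.336)² = 0.5442 kg·m².
τ = F R = (48.4)(0.336) = 16.26 N·m.
From τ = Iα: α = 16.26/0.5442 = 29.89 rad/s².

α ≈ 29.9 rad/s²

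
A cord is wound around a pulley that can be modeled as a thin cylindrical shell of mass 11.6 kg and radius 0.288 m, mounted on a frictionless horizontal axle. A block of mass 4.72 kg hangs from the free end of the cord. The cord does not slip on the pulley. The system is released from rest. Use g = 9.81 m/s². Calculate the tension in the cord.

I = MR² = (11.6)(0.288)² = 0.9622 kg·m².
Block: mg − T = ma. Pulley: TR = Iα. No-slip: a = αR, so T = (I/R²)a = 11.60·a.
Then mg = (m + 11.60)a, so a = (4.72)(9.81)/(4.72 + 11.60) = 2.837 m/s².
T = 11.60·a = 32.91 N.

T ≈ 32.9 N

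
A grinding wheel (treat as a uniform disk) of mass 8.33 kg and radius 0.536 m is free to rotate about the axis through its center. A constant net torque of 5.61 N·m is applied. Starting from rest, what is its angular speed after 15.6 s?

I = ½MR² = (1/2)(8.33)(0.536)² = 1.197 kg·m².
α = τ/I = 5.61/1.197 = 4.688 rad/s².
ω = ω₀ + αt = 0 + (4.688)(15.6) = 73.14 rad/s.

ω ≈ 73.1 rad/s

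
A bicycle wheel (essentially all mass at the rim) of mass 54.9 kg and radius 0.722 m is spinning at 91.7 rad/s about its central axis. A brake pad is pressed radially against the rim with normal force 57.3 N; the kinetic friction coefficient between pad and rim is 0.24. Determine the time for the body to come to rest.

I = MR² = (54.9)(0.722)² = 28.62 kg·m².
Friction force f = μN = (0.24)(57.3) = 13.75 N at the rim; torque magnitude τ = fR = 9.929 N·m, opposing ω.
|α| = τ/I = 9.929/28.62 = 0.3469 rad/s² (deceleration).
0 = ω₀ − |α|t ⇒ t = ω₀/|α| = 91.7/0.3469 = 264.3 s.

t ≈ 264 s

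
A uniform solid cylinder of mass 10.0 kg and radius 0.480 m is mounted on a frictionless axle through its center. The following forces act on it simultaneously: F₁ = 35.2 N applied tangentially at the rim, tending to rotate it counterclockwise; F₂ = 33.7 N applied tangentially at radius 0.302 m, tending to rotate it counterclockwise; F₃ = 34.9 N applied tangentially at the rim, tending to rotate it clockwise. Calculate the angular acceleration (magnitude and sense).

I = ½MR² = (1/2)(10.0)(0.480)² = 1.152 kg·m².
Taking counterclockwise as positive: τ₁ = +(35.2)(0.480) = +16.90 N·m; τ₂ = +(33.7)(0.302) = +10.18 N·m; τ₃ = −(34.9)(0.480) = −16.75 N·m.
Net torque τ = 10.32 N·m.
α = τ/I = 10.32/1.152 = 8.960 rad/s².

α ≈ 8.96 rad/s², counterclockwise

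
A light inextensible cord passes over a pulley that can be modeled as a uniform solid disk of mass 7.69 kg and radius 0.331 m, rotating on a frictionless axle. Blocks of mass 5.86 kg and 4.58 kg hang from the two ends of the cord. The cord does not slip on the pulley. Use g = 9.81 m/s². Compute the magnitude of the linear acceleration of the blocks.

a ≈ 0.879 m/s²

I = ½MR² = (1/2)(7.69)(0.331)² = 0.4213 kg·m².
Heavier block: m₁g − T₁ = m₁a. Lighter block: T₂ − m₂g = m₂a.
Pulley: (T₁ − T₂)R = Iα = I(a/R), so T₁ − T₂ = (I/R²)a = (1/2)M_p a = 3.845·a.
Adding the three: (m₁ − m₂)g = (m₁ + m₂ + 3.845)a, so a = (5.86 − 4.58)(9.81)/(5.86 + 4.58 + 3.845) = 0.8790 m/s².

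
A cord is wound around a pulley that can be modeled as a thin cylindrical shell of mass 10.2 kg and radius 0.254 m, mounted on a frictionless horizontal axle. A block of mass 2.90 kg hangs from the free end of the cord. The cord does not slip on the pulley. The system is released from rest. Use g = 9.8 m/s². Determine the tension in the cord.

T ≈ 22.1 N

I = MR² = (10.2)(0.254)² = 0.6581 kg·m².
Block: mg − T = ma. Pulley: TR = Iα. No-slip: a = αR, so T = (I/R²)a = 10.20·a.
Then mg = (m + 10.20)a, so a = (2.90)(9.8)/(2.90 + 10.20) = 2.169 m/s².
T = 10.20·a = 22.13 N.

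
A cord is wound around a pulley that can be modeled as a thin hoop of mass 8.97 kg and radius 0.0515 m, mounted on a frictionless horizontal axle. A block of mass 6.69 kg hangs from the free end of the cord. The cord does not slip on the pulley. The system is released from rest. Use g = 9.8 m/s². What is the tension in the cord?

I = MR² = (8.97)(0.0515)² = 0.02379 kg·m².
Block: mg − T = ma. Pulley: TR = Iα. No-slip: a = αR, so T = (I/R²)a = 8.970·a.
Then mg = (m + 8.970)a, so a = (6.69)(9.8)/(6.69 + 8.970) = 4.187 m/s².
T = 8.970·a = 37.55 N.

T ≈ 37.6 N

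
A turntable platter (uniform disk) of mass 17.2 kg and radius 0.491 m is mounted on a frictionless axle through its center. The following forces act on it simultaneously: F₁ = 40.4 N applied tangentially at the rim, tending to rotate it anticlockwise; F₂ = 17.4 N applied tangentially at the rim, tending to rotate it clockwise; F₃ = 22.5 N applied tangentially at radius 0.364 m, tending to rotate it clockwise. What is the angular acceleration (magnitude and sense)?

I = ½MR² = (1/2)(17.2)(0.491)² = 2.073 kg·m².
Taking anticlockwise as positive: τ₁ = +(40.4)(0.491) = +19.84 N·m; τ₂ = −(17.4)(0.491) = −8.543 N·m; τ₃ = −(22.5)(0.364) = −8.190 N·m.
Net torque τ = 3.103 N·m.
α = τ/I = 3.103/2.073 = 1.497 rad/s².

α ≈ 1.50 rad/s², anticlockwise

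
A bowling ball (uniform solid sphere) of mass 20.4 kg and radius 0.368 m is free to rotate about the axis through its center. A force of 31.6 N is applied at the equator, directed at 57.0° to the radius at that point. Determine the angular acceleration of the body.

α ≈ 8.83 rad/s²

I = (2/5)MR² = (2/5)(20.4)(0.368)² = 1.105 kg·m².
Only the tangential component produces torque: τ = F R sinθ = (31.6)(0.368) sin 57.0° = 9.753 N·m.
From τ = Iα: α = 9.753/1.105 = 8.826 rad/s².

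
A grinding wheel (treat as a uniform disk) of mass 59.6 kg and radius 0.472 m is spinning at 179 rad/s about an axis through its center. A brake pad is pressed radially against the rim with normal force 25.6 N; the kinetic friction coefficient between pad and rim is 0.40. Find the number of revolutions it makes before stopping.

≈ 3500 revolutions

I = ½MR² = (1/2)(59.6)(0.472)² = 6.639 kg·m².
Friction force f = μN = (0.40)(25.6) = 10.24 N at the rim; torque magnitude τ = fR = 4.833 N·m, opposing ω.
|α| = τ/I = 4.833/6.639 = 0.7280 rad/s² (deceleration).
ω² = ω₀² − 2|α|θ with ω = 0 ⇒ θ = ω₀²/(2|α|) = 22010 rad = 3502 rev.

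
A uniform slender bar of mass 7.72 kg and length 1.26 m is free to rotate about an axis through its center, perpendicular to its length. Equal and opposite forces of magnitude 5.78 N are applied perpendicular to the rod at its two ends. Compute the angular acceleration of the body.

I = (1/12)ML² = (1/12)(7.72)(1.26)² = 1.021 kg·m².
The couple gives τ = F·(L/2) + F·(L/2) = F L = (5.78)(1.26) = 7.283 N·m.
From τ = Iα: α = 7.283/1.021 = 7.131 rad/s².

α ≈ 7.13 rad/s²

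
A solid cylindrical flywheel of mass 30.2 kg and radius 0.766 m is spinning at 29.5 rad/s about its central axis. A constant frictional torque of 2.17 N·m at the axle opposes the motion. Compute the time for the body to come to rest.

t ≈ 120 s

I = ½MR² = (1/2)(30.2)(0.766)² = 8.860 kg·m².
The net torque has magnitude 2.17 N·m, opposing ω.
|α| = τ/I = 2.170/8.860 = 0.2449 rad/s² (deceleration).
0 = ω₀ − |α|t ⇒ t = ω₀/|α| = 29.5/0.2449 = 120.4 s.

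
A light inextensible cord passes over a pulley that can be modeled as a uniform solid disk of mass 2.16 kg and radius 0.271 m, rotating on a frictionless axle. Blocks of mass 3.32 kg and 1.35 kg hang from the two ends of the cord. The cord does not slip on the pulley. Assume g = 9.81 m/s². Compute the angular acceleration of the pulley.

I = ½MR² = (1/2)(2.16)(0.271)² = 0.07932 kg·m².
Heavier block: m₁g − T₁ = m₁a. Lighter block: T₂ − m₂g = m₂a.
Pulley: (T₁ − T₂)R = Iα = I(a/R), so T₁ − T₂ = (I/R²)a = (1/2)M_p a = 1.080·a.
Adding the three: (m₁ − m₂)g = (m₁ + m₂ + 1.080)a, so a = (3.32 − 1.35)(9.81)/(3.32 + 1.35 + 1.080) = 3.361 m/s².
α = a/R = 3.361/0.271 = 12.40 rad/s².

α ≈ 12.4 rad/s²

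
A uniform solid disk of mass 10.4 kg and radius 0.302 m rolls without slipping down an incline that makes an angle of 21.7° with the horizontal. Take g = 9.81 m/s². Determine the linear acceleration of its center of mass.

a ≈ 2.42 m/s²

Translation along the incline: Mg sinθ − f = Ma.
Rotation about the center: fR = Iα with I = ½MR². No-slip gives a = αR, so f = (I/R²)a = (1/2)M a.
Substituting: Mg sinθ = (1 + 0.5000)Ma, so a = g sinθ/(1 + 0.5000) = (9.81) sin 21.7° / 1.500 = 2.418 m/s².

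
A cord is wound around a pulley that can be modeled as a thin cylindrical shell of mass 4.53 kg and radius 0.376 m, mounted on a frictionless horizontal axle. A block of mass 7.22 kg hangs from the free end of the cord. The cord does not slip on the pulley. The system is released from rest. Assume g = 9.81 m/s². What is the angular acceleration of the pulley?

I = MR² = (4.53)(0.376)² = 0.6404 kg·m².
Block: mg − T = ma. Pulley: TR = Iα. No-slip: a = αR, so T = (I/R²)a = 4.530·a.
Then mg = (m + 4.530)a, so a = (7.22)(9.81)/(7.22 + 4.530) = 6.028 m/s².
α = a/R = 6.028/0.376 = 16.03 rad/s².

α ≈ 16.0 rad/s²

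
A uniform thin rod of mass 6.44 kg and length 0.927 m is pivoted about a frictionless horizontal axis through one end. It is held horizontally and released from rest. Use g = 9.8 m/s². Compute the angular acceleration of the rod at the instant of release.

α ≈ 15.9 rad/s²

About the pivot, I = (1/3)ML² = (1/3)(6.44)(0.927)² = 1.845 kg·m².
The weight acts at the center, a distance L/2 = 0.4635 m from the pivot; τ = Mg(L/2) = 29.25 N·m.
α = τ/I = 29.25/1.845 = 15.86 rad/s².
(Equivalently α = (3g/(2L)) = 15.86 rad/s².)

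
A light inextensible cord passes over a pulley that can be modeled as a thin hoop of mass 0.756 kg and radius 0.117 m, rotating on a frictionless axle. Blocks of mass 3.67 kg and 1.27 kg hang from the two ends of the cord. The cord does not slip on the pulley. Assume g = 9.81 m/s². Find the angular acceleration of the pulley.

I = MR² = (0.756)(0.117)² = 0.01035 kg·m².
Heavier block: m₁g − T₁ = m₁a. Lighter block: T₂ − m₂g = m₂a.
Pulley: (T₁ − T₂)R = Iα = I(a/R), so T₁ − T₂ = (I/R²)a = 1·M_p a = 0.7560·a.
Adding the three: (m₁ − m₂)g = (m₁ + m₂ + 0.7560)a, so a = (3.67 − 1.27)(9.81)/(3.67 + 1.27 + 0.7560) = 4.133 m/s².
α = a/R = 4.133/0.117 = 35.33 rad/s².

α ≈ 35.3 rad/s²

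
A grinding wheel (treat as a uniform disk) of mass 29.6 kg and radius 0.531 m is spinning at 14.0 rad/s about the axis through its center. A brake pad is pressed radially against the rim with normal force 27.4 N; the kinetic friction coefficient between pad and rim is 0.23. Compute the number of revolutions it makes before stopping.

I = ½MR² = (1/2)(29.6)(0.531)² = 4.173 kg·m².
Friction force f = μN = (0.23)(27.4) = 6.302 N at the rim; torque magnitude τ = fR = 3.346 N·m, opposing ω.
|α| = τ/I = 3.346/4.173 = 0.8019 rad/s² (deceleration).
ω² = ω₀² − 2|α|θ with ω = 0 ⇒ θ = ω₀²/(2|α|) = 122.2 rad = 19.45 rev.

≈ 19.5 revolutions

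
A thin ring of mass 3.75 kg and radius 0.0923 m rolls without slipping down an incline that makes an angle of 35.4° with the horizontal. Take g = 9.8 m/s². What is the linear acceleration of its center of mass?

a ≈ 2.84 m/s²

Translation along the incline: Mg sinθ − f = Ma.
Rotation about the center: fR = Iα with I = MR². No-slip gives a = αR, so f = (I/R²)a = M a.
Substituting: Mg sinθ = (1 + 1.000)Ma, so a = g sinθ/(1 + 1.000) = (9.8) sin 35.4° / 2.000 = 2.838 m/s².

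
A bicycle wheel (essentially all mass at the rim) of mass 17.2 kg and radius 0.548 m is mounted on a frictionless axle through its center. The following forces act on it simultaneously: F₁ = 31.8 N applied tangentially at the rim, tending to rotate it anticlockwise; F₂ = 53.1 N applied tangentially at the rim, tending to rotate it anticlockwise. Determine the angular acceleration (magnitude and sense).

α ≈ 9.01 rad/s², anticlockwise

I = MR² = (17.2)(0.548)² = 5.165 kg·m².
Taking anticlockwise as positive: τ₁ = +(31.8)(0.548) = +17.43 N·m; τ₂ = +(53.1)(0.548) = +29.10 N·m.
Net torque τ = 46.53 N·m.
α = τ/I = 46.53/5.165 = 9.007 rad/s².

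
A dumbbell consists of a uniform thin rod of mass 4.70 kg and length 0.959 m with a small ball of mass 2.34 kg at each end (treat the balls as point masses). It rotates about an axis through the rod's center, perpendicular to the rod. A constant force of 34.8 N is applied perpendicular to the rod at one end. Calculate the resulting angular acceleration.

I_rod = (1/12)ML² = (1/12)(4.70)(0.959)² = 0.3602 kg·m².
I_balls = 2·m·(L/2)² = 2(2.34)(0.4795)² = 1.076 kg·m².
Total I = 1.436 kg·m².
τ = F·(L/2) = (34.8)(0.479) = 16.69 N·m.
α = τ/I = 16.69/1.436 = 11.62 rad/s².

α ≈ 11.6 rad/s²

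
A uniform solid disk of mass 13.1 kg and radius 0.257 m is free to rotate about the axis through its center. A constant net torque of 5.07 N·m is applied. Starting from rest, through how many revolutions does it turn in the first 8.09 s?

≈ 61.0 revolutions

I = ½MR² = (1/2)(13.1)(0.257)² = 0.4326 kg·m².
α = τ/I = 5.07/0.4326 = 11.72 rad/s².
θ = ½αt² = ½(11.72)(8.09)² = 383.5 rad.
Revolutions = θ/(2π) = 61.04.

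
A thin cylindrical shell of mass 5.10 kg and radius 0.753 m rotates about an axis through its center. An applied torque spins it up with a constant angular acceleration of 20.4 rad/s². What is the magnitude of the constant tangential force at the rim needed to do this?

F ≈ 78.3 N

I = MR² = (5.10)(0.753)² = 2.892 kg·m².
The required torque is τ = Iα = (2.892)(20.40) = 58.99 N·m.
A tangential force at the rim gives τ = FR, so F = τ/R = 58.99/0.753 = 78.34 N.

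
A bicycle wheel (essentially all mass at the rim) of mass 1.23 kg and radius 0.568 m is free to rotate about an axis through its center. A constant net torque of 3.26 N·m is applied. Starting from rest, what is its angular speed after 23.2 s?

ω ≈ 191 rad/s

I = MR² = (1.23)(0.568)² = 0.3968 kg·m².
α = τ/I = 3.26/0.3968 = 8.215 rad/s².
ω = ω₀ + αt = 0 + (8.215)(23.2) = 190.6 rad/s.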